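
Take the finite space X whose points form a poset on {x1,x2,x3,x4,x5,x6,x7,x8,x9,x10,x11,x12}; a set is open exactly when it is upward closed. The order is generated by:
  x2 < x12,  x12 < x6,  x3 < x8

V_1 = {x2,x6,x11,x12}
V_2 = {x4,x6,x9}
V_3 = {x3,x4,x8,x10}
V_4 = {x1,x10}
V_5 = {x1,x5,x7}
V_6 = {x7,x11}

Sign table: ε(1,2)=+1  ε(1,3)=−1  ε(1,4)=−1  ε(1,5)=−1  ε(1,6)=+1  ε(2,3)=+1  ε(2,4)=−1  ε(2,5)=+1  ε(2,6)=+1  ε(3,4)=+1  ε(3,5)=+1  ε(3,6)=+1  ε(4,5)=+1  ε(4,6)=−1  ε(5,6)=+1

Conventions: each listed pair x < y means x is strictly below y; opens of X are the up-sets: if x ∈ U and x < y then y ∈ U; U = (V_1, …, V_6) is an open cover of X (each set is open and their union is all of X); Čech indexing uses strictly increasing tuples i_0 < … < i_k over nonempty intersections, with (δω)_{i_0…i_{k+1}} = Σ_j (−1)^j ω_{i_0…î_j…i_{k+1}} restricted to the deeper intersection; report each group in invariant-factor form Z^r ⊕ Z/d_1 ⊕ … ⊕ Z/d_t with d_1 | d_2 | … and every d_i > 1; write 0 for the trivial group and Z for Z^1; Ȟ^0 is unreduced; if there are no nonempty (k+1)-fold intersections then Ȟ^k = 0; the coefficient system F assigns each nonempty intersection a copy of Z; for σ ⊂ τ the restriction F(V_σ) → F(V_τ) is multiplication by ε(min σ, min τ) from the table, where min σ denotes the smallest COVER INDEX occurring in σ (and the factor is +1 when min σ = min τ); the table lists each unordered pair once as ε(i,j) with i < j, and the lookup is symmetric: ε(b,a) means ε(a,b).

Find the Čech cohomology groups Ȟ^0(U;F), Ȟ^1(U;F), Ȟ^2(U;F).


intersection data:
  V12={x6} V16={x11} V23={x4} V34={x10} V45={x1} V56={x7}
C dims 6,6; δ0: rk 5, SNF 1^5
Ȟ^0 = (6 − 5) − 0 = 1, so Ȟ^0 ≅ Z
Ȟ^1 = (6 − 0) − 5 = 1, so Ȟ^1 ≅ Z
Ȟ^2 = (0 − 0) − 0 = 0, so Ȟ^2 ≅ 0

Ȟ^0 = Z,  Ȟ^1 = Z,  Ȟ^2 = 0


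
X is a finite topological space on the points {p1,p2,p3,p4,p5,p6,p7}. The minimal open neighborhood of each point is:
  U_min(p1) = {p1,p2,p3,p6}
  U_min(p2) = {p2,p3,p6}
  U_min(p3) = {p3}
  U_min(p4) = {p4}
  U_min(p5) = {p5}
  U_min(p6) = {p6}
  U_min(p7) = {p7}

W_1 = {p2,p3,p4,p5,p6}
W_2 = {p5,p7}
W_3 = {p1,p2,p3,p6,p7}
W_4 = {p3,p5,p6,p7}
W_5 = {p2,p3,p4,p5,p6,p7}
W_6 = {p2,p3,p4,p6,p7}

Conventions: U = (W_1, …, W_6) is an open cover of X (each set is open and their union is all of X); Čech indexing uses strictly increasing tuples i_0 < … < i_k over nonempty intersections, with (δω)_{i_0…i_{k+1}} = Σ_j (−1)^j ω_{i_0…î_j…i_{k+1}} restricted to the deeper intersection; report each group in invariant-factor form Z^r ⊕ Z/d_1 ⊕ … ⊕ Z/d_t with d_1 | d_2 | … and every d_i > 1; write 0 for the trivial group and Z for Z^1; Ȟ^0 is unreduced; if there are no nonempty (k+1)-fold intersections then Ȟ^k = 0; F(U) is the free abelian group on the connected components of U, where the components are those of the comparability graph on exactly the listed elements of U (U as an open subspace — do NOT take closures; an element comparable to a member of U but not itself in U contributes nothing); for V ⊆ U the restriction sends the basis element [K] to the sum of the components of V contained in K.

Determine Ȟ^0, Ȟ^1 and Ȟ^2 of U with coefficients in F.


Ȟ^0 = Z^4; Ȟ^1 = 0; Ȟ^2 = 0

cover nerve:
  W12={p5} W13={p2,p3,p6} W14={p3,p5,p6} W15={p2,p3,p4,p5,p6} W16={p2,p3,p4,p6} W23={p7} W24={p5,p7} W25={p5,p7} W26={p7} W34={p3,p6,p7} W35={p2,p3,p6,p7} W36={p2,p3,p6,p7} W45={p3,p5,p6,p7} W46={p3,p6,p7} W56={p2,p3,p4,p6,p7}
  W124={p5} W125={p5} W134={p3,p6} W135={p2,p3,p6} W136={p2,p3,p6} W145={p3,p5,p6} W146={p3,p6} W156={p2,p3,p4,p6} W234={p7} W235={p7} W236={p7} W245={p5,p7} W246={p7} W256={p7} W345={p3,p6,p7} W346={p3,p6,p7} W356={p2,p3,p6,p7} W456={p3,p6,p7}
  W1245={p5} W1345={p3,p6} W1346={p3,p6} W1356={p2,p3,p6} W1456={p3,p6} W2345={p7} W2346={p7} W2356={p7} W2456={p7} W3456={p3,p6,p7}
  W13456={p3,p6} W23456={p7}
components per intersection:
  W1: {p2,p3,p6} {p4} {p5}
  W2: {p5} {p7}
  W3: {p1,p2,p3,p6} {p7}
  W4: {p3} {p5} {p6} {p7}
  W5: {p2,p3,p6} {p4} {p5} {p7}
  W6: {p2,p3,p6} {p4} {p7}
  W12: {p5}
  W13: {p2,p3,p6}
  W14: {p3} {p5} {p6}
  W15: {p2,p3,p6} {p4} {p5}
  W16: {p2,p3,p6} {p4}
  W23: {p7}
  W24: {p5} {p7}
  W25: {p5} {p7}
  W26: {p7}
  W34: {p3} {p6} {p7}
  W35: {p2,p3,p6} {p7}
  W36: {p2,p3,p6} {p7}
  W45: {p3} {p5} {p6} {p7}
  W46: {p3} {p6} {p7}
  W56: {p2,p3,p6} {p4} {p7}
  W124: {p5}
  W125: {p5}
  W134: {p3} {p6}
  W135: {p2,p3,p6}
  W136: {p2,p3,p6}
  W145: {p3} {p5} {p6}
  W146: {p3} {p6}
  W156: {p2,p3,p6} {p4}
  W234: {p7}
  W235: {p7}
  W236: {p7}
  W245: {p5} {p7}
  W246: {p7}
  W256: {p7}
  W345: {p3} {p6} {p7}
  W346: {p3} {p6} {p7}
  W356: {p2,p3,p6} {p7}
  W456: {p3} {p6} {p7}
  W1245: {p5}
  W1345: {p3} {p6}
  W1346: {p3} {p6}
  W1356: {p2,p3,p6}
  W1456: {p3} {p6}
  W2345: {p7}
  W2346: {p7}
  W2356: {p7}
  W2456: {p7}
  W3456: {p3} {p6} {p7}
  W13456: {p3} {p6}
  W23456: {p7}
C dims 18,33,31,15; δ0: rk 14, SNF 1^14; δ1: rk 19, SNF 1^19; δ2: rk 12, SNF 1^12
Ȟ^0: (18−14)−0=4 ⇒ Z^4
Ȟ^1: (33−19)−14=0 ⇒ 0
Ȟ^2: (31−12)−19=0 ⇒ 0


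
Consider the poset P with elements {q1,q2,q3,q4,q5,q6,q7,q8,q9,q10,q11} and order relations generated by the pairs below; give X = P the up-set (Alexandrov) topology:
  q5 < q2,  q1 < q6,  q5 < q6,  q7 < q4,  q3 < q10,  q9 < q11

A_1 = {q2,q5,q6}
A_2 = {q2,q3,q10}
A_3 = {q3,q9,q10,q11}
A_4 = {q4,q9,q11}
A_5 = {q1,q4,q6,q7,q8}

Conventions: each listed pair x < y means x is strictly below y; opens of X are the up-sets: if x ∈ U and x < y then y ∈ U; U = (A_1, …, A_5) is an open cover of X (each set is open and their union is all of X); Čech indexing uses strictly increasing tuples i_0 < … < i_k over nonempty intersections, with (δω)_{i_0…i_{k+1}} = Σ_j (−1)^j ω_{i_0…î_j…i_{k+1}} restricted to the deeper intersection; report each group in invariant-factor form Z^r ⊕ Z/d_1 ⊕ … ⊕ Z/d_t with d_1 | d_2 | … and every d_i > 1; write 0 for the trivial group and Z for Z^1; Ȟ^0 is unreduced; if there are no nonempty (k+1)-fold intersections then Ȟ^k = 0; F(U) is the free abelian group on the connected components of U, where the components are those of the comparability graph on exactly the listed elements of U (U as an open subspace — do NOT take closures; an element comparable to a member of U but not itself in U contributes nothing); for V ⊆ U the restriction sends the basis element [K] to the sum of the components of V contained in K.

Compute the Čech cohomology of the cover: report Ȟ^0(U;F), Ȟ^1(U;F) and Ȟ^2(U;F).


Ȟ^0 = Z^5; Ȟ^1 = 0; Ȟ^2 = 0

nonempty overlaps:
  A12={q2} A15={q6} A23={q3,q10} A34={q9,q11} A45={q4}
components per intersection:
  A1: {q2,q5,q6}
  A2: {q2} {q3,q10}
  A3: {q3,q10} {q9,q11}
  A4: {q4} {q9,q11}
  A5: {q1,q6} {q4,q7} {q8}
  A12: {q2}
  A15: {q6}
  A23: {q3,q10}
  A34: {q9,q11}
  A45: {q4}
C dims 10,5; δ0: rk 5, SNF 1^5
degree 0: 10−5−0 = 5 → Ȟ^0 ≅ Z^5
degree 1: 5−0−5 = 0 → Ȟ^1 ≅ 0
degree 2: 0−0−0 = 0 → Ȟ^2 ≅ 0


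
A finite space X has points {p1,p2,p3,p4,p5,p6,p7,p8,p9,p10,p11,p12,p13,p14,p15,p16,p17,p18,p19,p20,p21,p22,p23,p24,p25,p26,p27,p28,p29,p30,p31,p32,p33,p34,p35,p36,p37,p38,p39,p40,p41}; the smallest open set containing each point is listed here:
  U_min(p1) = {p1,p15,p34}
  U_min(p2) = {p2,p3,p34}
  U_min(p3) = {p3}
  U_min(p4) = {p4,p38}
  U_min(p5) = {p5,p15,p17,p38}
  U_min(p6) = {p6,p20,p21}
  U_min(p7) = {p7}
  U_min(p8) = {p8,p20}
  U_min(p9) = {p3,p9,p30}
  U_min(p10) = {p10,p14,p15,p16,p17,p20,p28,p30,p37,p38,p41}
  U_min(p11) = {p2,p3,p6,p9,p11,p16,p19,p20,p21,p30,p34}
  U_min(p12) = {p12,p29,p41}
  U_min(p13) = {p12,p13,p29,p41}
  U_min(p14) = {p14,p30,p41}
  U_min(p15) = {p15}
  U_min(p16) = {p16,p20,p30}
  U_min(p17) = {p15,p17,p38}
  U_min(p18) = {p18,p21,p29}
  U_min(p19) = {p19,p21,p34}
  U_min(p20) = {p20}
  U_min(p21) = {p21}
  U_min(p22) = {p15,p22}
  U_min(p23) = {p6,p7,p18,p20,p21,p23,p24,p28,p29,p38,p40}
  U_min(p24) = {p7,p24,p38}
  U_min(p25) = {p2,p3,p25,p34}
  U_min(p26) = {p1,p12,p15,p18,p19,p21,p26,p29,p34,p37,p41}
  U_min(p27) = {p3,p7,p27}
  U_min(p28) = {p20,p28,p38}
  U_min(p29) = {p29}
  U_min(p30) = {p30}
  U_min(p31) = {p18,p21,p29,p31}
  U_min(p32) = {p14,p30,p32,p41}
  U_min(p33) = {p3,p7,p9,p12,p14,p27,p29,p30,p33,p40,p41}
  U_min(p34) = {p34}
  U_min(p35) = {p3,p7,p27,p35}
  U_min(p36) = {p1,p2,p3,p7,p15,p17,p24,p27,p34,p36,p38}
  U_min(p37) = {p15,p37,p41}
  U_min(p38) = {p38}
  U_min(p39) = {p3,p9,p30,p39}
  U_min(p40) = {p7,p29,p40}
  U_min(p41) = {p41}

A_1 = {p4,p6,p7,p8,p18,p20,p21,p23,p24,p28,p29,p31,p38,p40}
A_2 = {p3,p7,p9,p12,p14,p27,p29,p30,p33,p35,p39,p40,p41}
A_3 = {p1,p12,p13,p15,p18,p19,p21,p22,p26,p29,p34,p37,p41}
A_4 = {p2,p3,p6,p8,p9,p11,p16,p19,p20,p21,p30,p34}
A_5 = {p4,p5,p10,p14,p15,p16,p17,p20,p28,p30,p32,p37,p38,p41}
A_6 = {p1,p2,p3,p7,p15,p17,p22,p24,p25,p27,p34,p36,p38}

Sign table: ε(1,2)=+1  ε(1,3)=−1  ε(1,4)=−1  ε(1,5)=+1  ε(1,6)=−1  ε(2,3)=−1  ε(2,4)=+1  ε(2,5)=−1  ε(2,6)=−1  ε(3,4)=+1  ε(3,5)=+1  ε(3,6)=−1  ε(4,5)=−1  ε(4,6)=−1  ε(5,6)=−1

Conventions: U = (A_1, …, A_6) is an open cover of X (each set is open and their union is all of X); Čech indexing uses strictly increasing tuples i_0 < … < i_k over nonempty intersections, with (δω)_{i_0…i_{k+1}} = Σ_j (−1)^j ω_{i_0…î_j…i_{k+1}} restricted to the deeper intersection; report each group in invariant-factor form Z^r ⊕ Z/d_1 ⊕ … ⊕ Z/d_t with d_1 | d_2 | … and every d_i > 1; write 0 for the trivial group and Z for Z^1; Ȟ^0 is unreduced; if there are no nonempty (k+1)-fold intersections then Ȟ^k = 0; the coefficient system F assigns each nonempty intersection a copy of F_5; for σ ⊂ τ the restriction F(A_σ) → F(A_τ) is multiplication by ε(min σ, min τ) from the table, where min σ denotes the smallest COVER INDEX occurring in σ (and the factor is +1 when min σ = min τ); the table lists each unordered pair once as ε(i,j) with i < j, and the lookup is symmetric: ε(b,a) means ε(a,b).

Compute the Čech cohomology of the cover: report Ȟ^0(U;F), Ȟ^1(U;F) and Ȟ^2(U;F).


cover nerve:
  A12={p7,p29,p40} A13={p18,p21,p29} A14={p6,p8,p20,p21} A15={p4,p20,p28,p38} A16={p7,p24,p38} A23={p12,p29,p41} A24={p3,p9,p30} A25={p14,p30,p41} A26={p3,p7,p27} A34={p19,p21,p34} A35={p15,p37,p41} A36={p1,p15,p22,p34} A45={p16,p20,p30} A46={p2,p3,p34} A56={p15,p17,p38}
  A123={p29} A126={p7} A134={p21} A145={p20} A156={p38} A235={p41} A245={p30} A246={p3} A346={p34} A356={p15}
C dims 6,15,10; δ0: rk_F5 6; δ1: rk_F5 9
Ȟ^0: (6−6)−0=0 ⇒ 0
Ȟ^1: (15−9)−6=0 ⇒ 0
Ȟ^2: (10−0)−9=1 ⇒ Z/5

Ȟ^0 ≅ 0, Ȟ^1 ≅ 0, Ȟ^2 ≅ Z/5


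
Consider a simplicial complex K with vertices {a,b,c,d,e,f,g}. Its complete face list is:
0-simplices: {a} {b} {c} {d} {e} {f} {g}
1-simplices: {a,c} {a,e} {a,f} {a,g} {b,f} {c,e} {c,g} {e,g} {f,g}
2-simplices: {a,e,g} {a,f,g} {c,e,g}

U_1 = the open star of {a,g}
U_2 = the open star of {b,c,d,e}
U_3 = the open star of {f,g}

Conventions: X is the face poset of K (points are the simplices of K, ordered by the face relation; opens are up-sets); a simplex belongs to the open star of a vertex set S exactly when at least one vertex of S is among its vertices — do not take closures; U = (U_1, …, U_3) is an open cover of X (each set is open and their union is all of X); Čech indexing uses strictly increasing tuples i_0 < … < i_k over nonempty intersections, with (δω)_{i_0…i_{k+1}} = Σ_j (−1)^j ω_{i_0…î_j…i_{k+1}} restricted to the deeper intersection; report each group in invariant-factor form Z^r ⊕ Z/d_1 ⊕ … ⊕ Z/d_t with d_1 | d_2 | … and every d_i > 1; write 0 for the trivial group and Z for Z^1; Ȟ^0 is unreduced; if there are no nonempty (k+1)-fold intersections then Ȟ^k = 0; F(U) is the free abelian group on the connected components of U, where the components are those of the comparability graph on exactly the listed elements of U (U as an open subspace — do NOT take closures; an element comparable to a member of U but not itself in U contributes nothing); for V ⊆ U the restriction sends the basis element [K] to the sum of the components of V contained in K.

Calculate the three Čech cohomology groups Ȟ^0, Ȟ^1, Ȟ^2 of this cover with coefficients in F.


intersection data:
  U1={{a},{g},{a,c},{a,e},{a,f},{a,g},{c,g},{e,g},{f,g},{a,e,g},{a,f,g},{c,e,g}} U2={{b},{c},{d},{e},{a,c},{a,e},{b,f},{c,e},{c,g},{e,g},{a,e,g},{c,e,g}} U3={{f},{g},{a,f},{a,g},{b,f},{c,g},{e,g},{f,g},{a,e,g},{a,f,g},{c,e,g}}
  U12={{a,c},{a,e},{c,g},{e,g},{a,e,g},{c,e,g}} U13={{g},{a,f},{a,g},{c,g},{e,g},{f,g},{a,e,g},{a,f,g},{c,e,g}} U23={{b,f},{c,g},{e,g},{a,e,g},{c,e,g}}
  U123={{c,g},{e,g},{a,e,g},{c,e,g}}
components per intersection:
  U1: {{a},{g},{a,c},{a,e},{a,f},{a,g},{c,g},{e,g},{f,g},{a,e,g},{a,f,g},{c,e,g}}
  U2: {{b},{b,f}} {{c},{e},{a,c},{a,e},{c,e},{c,g},{e,g},{a,e,g},{c,e,g}} {{d}}
  U3: {{f},{g},{a,f},{a,g},{b,f},{c,g},{e,g},{f,g},{a,e,g},{a,f,g},{c,e,g}}
  U12: {{a,c}} {{a,e},{c,g},{e,g},{a,e,g},{c,e,g}}
  U13: {{g},{a,f},{a,g},{c,g},{e,g},{f,g},{a,e,g},{a,f,g},{c,e,g}}
  U23: {{b,f}} {{c,g},{e,g},{a,e,g},{c,e,g}}
  U123: {{c,g},{e,g},{a,e,g},{c,e,g}}
C dims 5,5,1; δ0: rk 3, SNF 1^3; δ1: rk 1, SNF 1^1
Ȟ^0 = (5 − 3) − 0 = 2, so Ȟ^0 ≅ Z^2
Ȟ^1 = (5 − 1) − 3 = 1, so Ȟ^1 ≅ Z
Ȟ^2 = (1 − 0) − 1 = 0, so Ȟ^2 ≅ 0

Ȟ^0 ≅ Z^2, Ȟ^1 ≅ Z and Ȟ^2 ≅ 0


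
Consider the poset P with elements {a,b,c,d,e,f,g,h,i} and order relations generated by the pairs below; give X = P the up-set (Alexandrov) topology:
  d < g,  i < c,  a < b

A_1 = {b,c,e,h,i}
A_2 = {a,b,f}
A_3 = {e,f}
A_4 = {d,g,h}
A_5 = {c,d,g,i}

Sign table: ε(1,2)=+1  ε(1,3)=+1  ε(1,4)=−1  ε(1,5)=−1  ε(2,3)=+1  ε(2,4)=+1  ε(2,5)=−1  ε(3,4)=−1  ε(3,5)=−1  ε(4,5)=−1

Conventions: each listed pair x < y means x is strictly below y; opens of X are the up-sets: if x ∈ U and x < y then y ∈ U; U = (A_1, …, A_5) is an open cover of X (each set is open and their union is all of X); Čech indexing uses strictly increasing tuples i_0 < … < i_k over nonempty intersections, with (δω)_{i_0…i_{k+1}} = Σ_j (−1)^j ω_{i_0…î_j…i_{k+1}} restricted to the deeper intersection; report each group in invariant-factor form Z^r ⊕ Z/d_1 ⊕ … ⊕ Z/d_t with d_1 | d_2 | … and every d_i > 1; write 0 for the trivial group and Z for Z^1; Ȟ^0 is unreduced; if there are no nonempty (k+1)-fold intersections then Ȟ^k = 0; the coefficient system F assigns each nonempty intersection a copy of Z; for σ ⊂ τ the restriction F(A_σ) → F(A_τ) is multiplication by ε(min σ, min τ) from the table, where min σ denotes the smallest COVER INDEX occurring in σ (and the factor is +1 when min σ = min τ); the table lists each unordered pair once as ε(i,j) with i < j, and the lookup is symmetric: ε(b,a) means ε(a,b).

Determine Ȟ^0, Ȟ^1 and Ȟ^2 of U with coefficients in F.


Ȟ^0(U;F) ≅ 0; Ȟ^1(U;F) ≅ Z ⊕ Z/2; Ȟ^2(U;F) ≅ 0

nerve of the cover:
  A12={b} A13={e} A14={h} A15={c,i} A23={f} A45={d,g}
C dims 5,6; δ0: rk 5, SNF 1^4·2
Ȟ^0 = (5 − 5) − 0 = 0, so Ȟ^0 ≅ 0
Ȟ^1 = (6 − 0) − 5 = 1 plus torsion [2], so Ȟ^1 ≅ Z ⊕ Z/2
Ȟ^2 = (0 − 0) − 0 = 0, so Ȟ^2 ≅ 0


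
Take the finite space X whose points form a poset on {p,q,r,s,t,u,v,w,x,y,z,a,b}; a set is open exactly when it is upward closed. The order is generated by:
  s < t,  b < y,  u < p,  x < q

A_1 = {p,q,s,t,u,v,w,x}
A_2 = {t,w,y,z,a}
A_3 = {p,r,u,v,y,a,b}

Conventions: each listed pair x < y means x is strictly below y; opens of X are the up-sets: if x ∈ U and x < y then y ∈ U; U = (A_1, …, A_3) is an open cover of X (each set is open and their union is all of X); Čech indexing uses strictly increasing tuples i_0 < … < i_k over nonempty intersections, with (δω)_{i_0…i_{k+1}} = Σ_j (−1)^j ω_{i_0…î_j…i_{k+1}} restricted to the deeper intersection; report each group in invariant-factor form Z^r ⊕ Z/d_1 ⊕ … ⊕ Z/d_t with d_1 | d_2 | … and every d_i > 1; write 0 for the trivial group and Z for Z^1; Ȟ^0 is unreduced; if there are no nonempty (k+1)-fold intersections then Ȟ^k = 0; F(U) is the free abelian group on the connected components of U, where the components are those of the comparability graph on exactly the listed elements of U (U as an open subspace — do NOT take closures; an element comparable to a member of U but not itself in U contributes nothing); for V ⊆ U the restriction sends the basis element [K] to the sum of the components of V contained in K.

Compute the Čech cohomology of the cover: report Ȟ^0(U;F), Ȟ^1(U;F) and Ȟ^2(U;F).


Ȟ^0 = Z^9; Ȟ^1 = 0; Ȟ^2 = 0

nerve of the cover:
  A12={t,w} A13={p,u,v} A23={y,a}
components per intersection:
  A1: {p,u} {q,x} {s,t} {v} {w}
  A2: {t} {w} {y} {z} {a}
  A3: {p,u} {r} {v} {y,b} {a}
  A12: {t} {w}
  A13: {p,u} {v}
  A23: {y} {a}
C dims 15,6; δ0: rk 6, SNF 1^6
Ȟ^0 = (15 − 6) − 0 = 9, so Ȟ^0 ≅ Z^9
Ȟ^1 = (6 − 0) − 6 = 0, so Ȟ^1 ≅ 0
Ȟ^2 = (0 − 0) − 0 = 0, so Ȟ^2 ≅ 0


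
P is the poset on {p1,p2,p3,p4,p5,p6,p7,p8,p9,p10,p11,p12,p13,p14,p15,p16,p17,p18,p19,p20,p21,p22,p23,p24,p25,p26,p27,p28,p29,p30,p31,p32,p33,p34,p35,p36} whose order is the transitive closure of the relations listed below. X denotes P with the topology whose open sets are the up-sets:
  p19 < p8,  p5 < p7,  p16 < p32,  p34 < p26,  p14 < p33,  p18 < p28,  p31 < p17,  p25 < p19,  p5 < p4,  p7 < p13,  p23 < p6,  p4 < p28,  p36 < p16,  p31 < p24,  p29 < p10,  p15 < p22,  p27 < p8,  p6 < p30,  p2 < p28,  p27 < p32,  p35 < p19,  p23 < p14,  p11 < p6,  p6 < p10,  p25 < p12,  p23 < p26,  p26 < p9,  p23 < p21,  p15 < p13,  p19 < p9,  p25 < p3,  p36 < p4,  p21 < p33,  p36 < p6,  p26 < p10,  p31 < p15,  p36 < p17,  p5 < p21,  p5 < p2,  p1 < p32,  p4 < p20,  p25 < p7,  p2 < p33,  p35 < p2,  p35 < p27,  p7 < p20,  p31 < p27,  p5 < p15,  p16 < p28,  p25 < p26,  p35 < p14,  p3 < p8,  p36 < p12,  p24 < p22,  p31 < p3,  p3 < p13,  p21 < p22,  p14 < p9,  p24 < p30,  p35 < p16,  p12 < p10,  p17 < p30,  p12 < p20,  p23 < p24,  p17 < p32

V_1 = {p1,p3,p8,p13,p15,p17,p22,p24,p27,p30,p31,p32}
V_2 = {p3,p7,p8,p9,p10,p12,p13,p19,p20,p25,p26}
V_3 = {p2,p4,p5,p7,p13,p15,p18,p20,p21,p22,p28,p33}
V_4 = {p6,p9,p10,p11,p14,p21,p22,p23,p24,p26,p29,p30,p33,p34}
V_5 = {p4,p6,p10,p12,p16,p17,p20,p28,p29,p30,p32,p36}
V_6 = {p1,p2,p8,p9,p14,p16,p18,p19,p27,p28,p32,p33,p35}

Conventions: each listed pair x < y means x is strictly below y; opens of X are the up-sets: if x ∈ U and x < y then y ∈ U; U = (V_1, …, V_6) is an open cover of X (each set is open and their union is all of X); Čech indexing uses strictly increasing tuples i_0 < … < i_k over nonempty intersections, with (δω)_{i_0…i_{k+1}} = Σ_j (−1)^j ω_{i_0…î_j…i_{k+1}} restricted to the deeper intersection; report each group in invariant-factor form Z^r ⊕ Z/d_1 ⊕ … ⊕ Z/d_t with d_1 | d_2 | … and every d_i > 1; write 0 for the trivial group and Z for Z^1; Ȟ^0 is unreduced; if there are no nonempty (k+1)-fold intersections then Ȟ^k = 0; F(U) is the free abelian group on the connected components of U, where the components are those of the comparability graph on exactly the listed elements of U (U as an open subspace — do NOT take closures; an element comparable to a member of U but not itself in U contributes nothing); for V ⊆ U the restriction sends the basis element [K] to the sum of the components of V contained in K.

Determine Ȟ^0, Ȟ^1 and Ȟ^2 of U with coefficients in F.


Ȟ^0(U;F) ≅ Z, Ȟ^1(U;F) ≅ 0, Ȟ^2(U;F) ≅ Z/2

cover nerve:
  V12={p3,p8,p13} V13={p13,p15,p22} V14={p22,p24,p30} V15={p17,p30,p32} V16={p1,p8,p27,p32} V23={p7,p13,p20} V24={p9,p10,p26} V25={p10,p12,p20} V26={p8,p9,p19} V34={p21,p22,p33} V35={p4,p20,p28} V36={p2,p18,p28,p33} V45={p6,p10,p29,p30} V46={p9,p14,p33} V56={p16,p28,p32}
  V123={p13} V126={p8} V134={p22} V145={p30} V156={p32} V235={p20} V245={p10} V246={p9} V346={p33} V356={p28}
components per intersection:
  V1: {p1,p3,p8,p13,p15,p17,p22,p24,p27,p30,p31,p32}
  V2: {p3,p7,p8,p9,p10,p12,p13,p19,p20,p25,p26}
  V3: {p2,p4,p5,p7,p13,p15,p18,p20,p21,p22,p28,p33}
  V4: {p6,p9,p10,p11,p14,p21,p22,p23,p24,p26,p29,p30,p33,p34}
  V5: {p4,p6,p10,p12,p16,p17,p20,p28,p29,p30,p32,p36}
  V6: {p1,p2,p8,p9,p14,p16,p18,p19,p27,p28,p32,p33,p35}
  V12: {p3,p8,p13}
  V13: {p13,p15,p22}
  V14: {p22,p24,p30}
  V15: {p17,p30,p32}
  V16: {p1,p8,p27,p32}
  V23: {p7,p13,p20}
  V24: {p9,p10,p26}
  V25: {p10,p12,p20}
  V26: {p8,p9,p19}
  V34: {p21,p22,p33}
  V35: {p4,p20,p28}
  V36: {p2,p18,p28,p33}
  V45: {p6,p10,p29,p30}
  V46: {p9,p14,p33}
  V56: {p16,p28,p32}
  V123: {p13}
  V126: {p8}
  V134: {p22}
  V145: {p30}
  V156: {p32}
  V235: {p20}
  V245: {p10}
  V246: {p9}
  V346: {p33}
  V356: {p28}
C dims 6,15,10; δ0: rk 5, SNF 1^5; δ1: rk 10, SNF 1^9·2
Ȟ^0: (6−5)−0=1 ⇒ Z
Ȟ^1: (15−10)−5=0 ⇒ 0
Ȟ^2: (10−0)−10=0 plus torsion [2] ⇒ Z/2


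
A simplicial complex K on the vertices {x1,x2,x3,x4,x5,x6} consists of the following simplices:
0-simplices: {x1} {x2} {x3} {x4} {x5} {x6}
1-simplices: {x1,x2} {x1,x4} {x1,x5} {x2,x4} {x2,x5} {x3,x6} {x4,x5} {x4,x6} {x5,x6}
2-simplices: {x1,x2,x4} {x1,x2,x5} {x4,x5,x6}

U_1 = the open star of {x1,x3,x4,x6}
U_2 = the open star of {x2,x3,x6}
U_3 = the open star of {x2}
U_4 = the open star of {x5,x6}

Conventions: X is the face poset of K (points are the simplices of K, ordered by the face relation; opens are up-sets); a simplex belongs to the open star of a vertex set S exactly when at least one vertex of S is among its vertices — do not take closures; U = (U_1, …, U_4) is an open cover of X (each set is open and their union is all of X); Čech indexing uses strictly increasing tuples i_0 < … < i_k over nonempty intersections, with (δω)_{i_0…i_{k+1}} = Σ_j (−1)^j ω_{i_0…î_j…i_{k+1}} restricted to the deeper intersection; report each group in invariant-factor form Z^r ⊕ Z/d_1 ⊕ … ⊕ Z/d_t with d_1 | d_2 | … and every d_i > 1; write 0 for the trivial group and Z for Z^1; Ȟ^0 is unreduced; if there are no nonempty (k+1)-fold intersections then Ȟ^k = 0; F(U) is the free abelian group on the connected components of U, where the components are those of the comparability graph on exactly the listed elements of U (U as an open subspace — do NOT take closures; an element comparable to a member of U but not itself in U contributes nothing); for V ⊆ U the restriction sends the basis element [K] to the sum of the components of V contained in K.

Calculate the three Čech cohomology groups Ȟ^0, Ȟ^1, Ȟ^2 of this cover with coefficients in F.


Ȟ^0(U;F) ≅ Z, Ȟ^1(U;F) ≅ Z, Ȟ^2(U;F) ≅ 0

cover nerve:
  U1={{x1},{x3},{x4},{x6},{x1,x2},{x1,x4},{x1,x5},{x2,x4},{x3,x6},{x4,x5},{x4,x6},{x5,x6},{x1,x2,x4},{x1,x2,x5},{x4,x5,x6}} U2={{x2},{x3},{x6},{x1,x2},{x2,x4},{x2,x5},{x3,x6},{x4,x6},{x5,x6},{x1,x2,x4},{x1,x2,x5},{x4,x5,x6}} U3={{x2},{x1,x2},{x2,x4},{x2,x5},{x1,x2,x4},{x1,x2,x5}} U4={{x5},{x6},{x1,x5},{x2,x5},{x3,x6},{x4,x5},{x4,x6},{x5,x6},{x1,x2,x5},{x4,x5,x6}}
  U12={{x3},{x6},{x1,x2},{x2,x4},{x3,x6},{x4,x6},{x5,x6},{x1,x2,x4},{x1,x2,x5},{x4,x5,x6}} U13={{x1,x2},{x2,x4},{x1,x2,x4},{x1,x2,x5}} U14={{x6},{x1,x5},{x3,x6},{x4,x5},{x4,x6},{x5,x6},{x1,x2,x5},{x4,x5,x6}} U23={{x2},{x1,x2},{x2,x4},{x2,x5},{x1,x2,x4},{x1,x2,x5}} U24={{x6},{x2,x5},{x3,x6},{x4,x6},{x5,x6},{x1,x2,x5},{x4,x5,x6}} U34={{x2,x5},{x1,x2,x5}}
  U123={{x1,x2},{x2,x4},{x1,x2,x4},{x1,x2,x5}} U124={{x6},{x3,x6},{x4,x6},{x5,x6},{x1,x2,x5},{x4,x5,x6}} U134={{x1,x2,x5}} U234={{x2,x5},{x1,x2,x5}}
  U1234={{x1,x2,x5}}
components per intersection:
  U1: {{x1},{x3},{x4},{x6},{x1,x2},{x1,x4},{x1,x5},{x2,x4},{x3,x6},{x4,x5},{x4,x6},{x5,x6},{x1,x2,x4},{x1,x2,x5},{x4,x5,x6}}
  U2: {{x2},{x1,x2},{x2,x4},{x2,x5},{x1,x2,x4},{x1,x2,x5}} {{x3},{x6},{x3,x6},{x4,x6},{x5,x6},{x4,x5,x6}}
  U3: {{x2},{x1,x2},{x2,x4},{x2,x5},{x1,x2,x4},{x1,x2,x5}}
  U4: {{x5},{x6},{x1,x5},{x2,x5},{x3,x6},{x4,x5},{x4,x6},{x5,x6},{x1,x2,x5},{x4,x5,x6}}
  U12: {{x3},{x6},{x3,x6},{x4,x6},{x5,x6},{x4,x5,x6}} {{x1,x2},{x2,x4},{x1,x2,x4},{x1,x2,x5}}
  U13: {{x1,x2},{x2,x4},{x1,x2,x4},{x1,x2,x5}}
  U14: {{x6},{x3,x6},{x4,x5},{x4,x6},{x5,x6},{x4,x5,x6}} {{x1,x5},{x1,x2,x5}}
  U23: {{x2},{x1,x2},{x2,x4},{x2,x5},{x1,x2,x4},{x1,x2,x5}}
  U24: {{x6},{x3,x6},{x4,x6},{x5,x6},{x4,x5,x6}} {{x2,x5},{x1,x2,x5}}
  U34: {{x2,x5},{x1,x2,x5}}
  U123: {{x1,x2},{x2,x4},{x1,x2,x4},{x1,x2,x5}}
  U124: {{x6},{x3,x6},{x4,x6},{x5,x6},{x4,x5,x6}} {{x1,x2,x5}}
  U134: {{x1,x2,x5}}
  U234: {{x2,x5},{x1,x2,x5}}
  U1234: {{x1,x2,x5}}
C dims 5,9,5,1; δ0: rk 4, SNF 1^4; δ1: rk 4, SNF 1^4; δ2: rk 1, SNF 1^1
Ȟ^0: (5−4)−0=1 ⇒ Z
Ȟ^1: (9−4)−4=1 ⇒ Z
Ȟ^2: (5−1)−4=0 ⇒ 0


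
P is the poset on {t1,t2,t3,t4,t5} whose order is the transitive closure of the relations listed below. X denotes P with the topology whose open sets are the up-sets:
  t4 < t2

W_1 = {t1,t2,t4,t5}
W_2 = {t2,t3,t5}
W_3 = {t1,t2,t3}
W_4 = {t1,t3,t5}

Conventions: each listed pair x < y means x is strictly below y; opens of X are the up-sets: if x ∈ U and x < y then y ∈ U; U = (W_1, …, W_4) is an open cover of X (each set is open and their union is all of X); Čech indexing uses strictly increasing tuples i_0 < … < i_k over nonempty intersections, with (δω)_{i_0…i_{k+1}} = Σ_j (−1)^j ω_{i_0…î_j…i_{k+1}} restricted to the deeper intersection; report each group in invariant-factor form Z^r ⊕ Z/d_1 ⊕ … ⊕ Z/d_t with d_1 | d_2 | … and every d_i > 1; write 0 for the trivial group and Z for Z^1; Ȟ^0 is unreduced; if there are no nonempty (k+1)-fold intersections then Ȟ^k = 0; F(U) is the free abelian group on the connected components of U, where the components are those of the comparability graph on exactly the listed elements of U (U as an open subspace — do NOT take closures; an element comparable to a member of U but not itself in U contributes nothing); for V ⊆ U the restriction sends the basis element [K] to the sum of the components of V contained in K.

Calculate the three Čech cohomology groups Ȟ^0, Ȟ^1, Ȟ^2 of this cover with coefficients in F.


Ȟ^0 = Z^4; Ȟ^1 = 0; Ȟ^2 = 0

nerve of the cover:
  W12={t2,t5} W13={t1,t2} W14={t1,t5} W23={t2,t3} W24={t3,t5} W34={t1,t3}
  W123={t2} W124={t5} W134={t1} W234={t3}
components per intersection:
  W1: {t1} {t2,t4} {t5}
  W2: {t2} {t3} {t5}
  W3: {t1} {t2} {t3}
  W4: {t1} {t3} {t5}
  W12: {t2} {t5}
  W13: {t1} {t2}
  W14: {t1} {t5}
  W23: {t2} {t3}
  W24: {t3} {t5}
  W34: {t1} {t3}
  W123: {t2}
  W124: {t5}
  W134: {t1}
  W234: {t3}
C dims 12,12,4; δ0: rk 8, SNF 1^8; δ1: rk 4, SNF 1^4
Ȟ^0 = (12 − 8) − 0 = 4, so Ȟ^0 ≅ Z^4
Ȟ^1 = (12 − 4) − 8 = 0, so Ȟ^1 ≅ 0
Ȟ^2 = (4 − 0) − 4 = 0, so Ȟ^2 ≅ 0


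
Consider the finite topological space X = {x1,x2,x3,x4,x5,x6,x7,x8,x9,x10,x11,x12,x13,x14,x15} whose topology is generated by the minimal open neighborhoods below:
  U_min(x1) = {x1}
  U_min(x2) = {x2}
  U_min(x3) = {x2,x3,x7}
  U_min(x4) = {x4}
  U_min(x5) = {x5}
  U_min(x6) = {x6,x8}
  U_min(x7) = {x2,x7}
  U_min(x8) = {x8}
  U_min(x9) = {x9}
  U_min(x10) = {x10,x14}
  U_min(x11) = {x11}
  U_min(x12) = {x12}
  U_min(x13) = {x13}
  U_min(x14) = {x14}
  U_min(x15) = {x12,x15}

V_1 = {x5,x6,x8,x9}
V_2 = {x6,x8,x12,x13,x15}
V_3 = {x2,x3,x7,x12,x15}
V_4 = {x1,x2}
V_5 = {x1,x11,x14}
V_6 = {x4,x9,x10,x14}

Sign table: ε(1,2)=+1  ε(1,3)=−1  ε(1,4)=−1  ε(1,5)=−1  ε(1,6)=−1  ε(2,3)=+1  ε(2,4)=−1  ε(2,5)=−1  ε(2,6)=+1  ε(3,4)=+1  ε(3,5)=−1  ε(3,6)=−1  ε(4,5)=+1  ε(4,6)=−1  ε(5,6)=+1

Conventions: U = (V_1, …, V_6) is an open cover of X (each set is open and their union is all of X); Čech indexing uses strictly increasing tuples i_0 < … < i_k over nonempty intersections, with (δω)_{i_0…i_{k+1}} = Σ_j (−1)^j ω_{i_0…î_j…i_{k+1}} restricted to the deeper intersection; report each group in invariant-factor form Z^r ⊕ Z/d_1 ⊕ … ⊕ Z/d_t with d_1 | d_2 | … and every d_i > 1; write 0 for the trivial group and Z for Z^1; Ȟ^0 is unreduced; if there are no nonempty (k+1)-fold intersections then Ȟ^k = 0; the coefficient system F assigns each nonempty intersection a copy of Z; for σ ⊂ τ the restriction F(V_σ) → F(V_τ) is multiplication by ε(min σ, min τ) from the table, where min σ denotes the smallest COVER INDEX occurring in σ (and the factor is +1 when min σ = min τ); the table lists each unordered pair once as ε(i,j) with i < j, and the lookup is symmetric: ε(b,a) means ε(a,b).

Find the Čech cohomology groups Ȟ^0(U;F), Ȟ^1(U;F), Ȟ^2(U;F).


Ȟ^0(U;F) ≅ 0,  Ȟ^1(U;F) ≅ Z/2,  Ȟ^2(U;F) ≅ 0

cover nerve:
  V12={x6,x8} V16={x9} V23={x12,x15} V34={x2} V45={x1} V56={x14}
C dims 6,6; δ0: rk 6, SNF 1^5·2
Ȟ^0: (6−6)−0=0 ⇒ 0
Ȟ^1: (6−0)−6=0 plus torsion [2] ⇒ Z/2
Ȟ^2: (0−0)−0=0 ⇒ 0


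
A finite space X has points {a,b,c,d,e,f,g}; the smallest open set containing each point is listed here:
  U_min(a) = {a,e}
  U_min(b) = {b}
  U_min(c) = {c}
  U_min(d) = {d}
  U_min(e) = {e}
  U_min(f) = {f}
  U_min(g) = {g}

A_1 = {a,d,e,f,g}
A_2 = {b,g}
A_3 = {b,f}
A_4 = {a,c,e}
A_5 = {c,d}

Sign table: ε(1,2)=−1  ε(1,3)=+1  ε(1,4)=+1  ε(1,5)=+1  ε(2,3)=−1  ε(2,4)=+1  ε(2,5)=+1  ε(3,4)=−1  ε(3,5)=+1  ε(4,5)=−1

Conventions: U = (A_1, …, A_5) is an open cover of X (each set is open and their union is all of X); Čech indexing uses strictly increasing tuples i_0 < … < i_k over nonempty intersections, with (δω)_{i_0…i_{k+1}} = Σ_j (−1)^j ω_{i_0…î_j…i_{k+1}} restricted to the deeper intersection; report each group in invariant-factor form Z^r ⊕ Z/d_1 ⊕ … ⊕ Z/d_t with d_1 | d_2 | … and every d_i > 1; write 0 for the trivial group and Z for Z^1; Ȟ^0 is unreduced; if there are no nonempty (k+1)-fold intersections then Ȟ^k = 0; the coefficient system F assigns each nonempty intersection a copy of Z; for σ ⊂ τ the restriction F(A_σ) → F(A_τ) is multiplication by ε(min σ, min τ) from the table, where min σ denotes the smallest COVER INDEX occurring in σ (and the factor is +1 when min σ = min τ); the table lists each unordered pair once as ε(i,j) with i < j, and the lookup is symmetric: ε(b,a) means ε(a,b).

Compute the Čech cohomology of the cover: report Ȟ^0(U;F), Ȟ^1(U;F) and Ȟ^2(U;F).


Ȟ^0 ≅ 0; Ȟ^1 ≅ Z ⊕ Z/2; Ȟ^2 ≅ 0

cover nerve:
  A12={g} A13={f} A14={a,e} A15={d} A23={b} A45={c}
C dims 5,6; δ0: rk 5, SNF 1^4·2
Ȟ^0: (5−5)−0=0 ⇒ 0
Ȟ^1: (6−0)−5=1 plus torsion [2] ⇒ Z ⊕ Z/2
Ȟ^2: (0−0)−0=0 ⇒ 0


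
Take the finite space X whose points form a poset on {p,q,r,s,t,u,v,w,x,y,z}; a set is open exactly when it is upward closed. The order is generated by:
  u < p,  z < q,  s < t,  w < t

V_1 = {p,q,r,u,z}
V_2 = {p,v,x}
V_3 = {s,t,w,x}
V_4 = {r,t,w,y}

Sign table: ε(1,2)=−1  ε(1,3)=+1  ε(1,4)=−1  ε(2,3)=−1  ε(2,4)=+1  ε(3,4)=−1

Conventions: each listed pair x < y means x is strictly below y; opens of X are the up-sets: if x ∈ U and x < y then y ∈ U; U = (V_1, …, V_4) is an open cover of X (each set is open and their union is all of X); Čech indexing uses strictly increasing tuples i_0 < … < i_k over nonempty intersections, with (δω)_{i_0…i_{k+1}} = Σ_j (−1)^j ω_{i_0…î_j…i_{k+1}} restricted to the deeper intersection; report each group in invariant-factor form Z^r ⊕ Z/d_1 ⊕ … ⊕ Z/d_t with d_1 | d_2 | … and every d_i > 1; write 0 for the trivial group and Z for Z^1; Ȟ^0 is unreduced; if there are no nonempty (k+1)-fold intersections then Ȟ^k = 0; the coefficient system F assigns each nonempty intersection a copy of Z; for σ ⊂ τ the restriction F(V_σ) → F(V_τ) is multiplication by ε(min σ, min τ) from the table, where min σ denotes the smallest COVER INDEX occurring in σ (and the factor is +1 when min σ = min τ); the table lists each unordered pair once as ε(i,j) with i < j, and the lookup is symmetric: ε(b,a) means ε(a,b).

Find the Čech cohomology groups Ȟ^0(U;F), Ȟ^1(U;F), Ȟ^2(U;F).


Ȟ^0(U;F) ≅ Z; Ȟ^1(U;F) ≅ Z; Ȟ^2(U;F) ≅ 0

nerve simplices:
  V12={p} V14={r} V23={x} V34={t,w}
C dims 4,4; δ0: rk 3, SNF 1^3
degree 0: 4−3−0 = 1 → Ȟ^0 ≅ Z
degree 1: 4−0−3 = 1 → Ȟ^1 ≅ Z
degree 2: 0−0−0 = 0 → Ȟ^2 ≅ 0


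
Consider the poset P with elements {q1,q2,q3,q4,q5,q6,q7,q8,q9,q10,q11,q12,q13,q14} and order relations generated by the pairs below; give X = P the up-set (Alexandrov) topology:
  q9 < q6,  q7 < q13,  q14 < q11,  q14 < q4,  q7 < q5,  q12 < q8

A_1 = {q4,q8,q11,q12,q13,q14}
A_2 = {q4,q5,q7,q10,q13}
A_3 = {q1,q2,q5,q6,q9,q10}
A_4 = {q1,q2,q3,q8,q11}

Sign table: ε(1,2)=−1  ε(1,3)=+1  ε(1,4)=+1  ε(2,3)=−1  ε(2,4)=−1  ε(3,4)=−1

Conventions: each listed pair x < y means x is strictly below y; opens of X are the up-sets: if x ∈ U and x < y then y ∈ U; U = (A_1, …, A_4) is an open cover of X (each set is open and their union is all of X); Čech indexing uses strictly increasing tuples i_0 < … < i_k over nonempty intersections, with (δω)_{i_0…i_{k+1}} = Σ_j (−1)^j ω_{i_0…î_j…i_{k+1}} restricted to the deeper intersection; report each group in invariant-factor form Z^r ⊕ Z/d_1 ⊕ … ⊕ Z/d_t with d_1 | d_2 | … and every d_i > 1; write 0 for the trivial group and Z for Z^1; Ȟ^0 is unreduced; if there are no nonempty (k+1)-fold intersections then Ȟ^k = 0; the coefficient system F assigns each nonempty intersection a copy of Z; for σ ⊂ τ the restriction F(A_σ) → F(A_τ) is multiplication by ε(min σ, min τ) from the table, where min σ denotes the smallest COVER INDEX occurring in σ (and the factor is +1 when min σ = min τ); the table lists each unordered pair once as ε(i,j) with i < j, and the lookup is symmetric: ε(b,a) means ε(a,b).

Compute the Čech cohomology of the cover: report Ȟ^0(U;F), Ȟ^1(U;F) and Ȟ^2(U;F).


nonempty intersections:
  A12={q4,q13} A14={q8,q11} A23={q5,q10} A34={q1,q2}
C dims 4,4; δ0: rk 4, SNF 1^3·2
Ȟ^0: (4−4)−0=0 ⇒ 0
Ȟ^1: (4−0)−4=0 plus torsion [2] ⇒ Z/2
Ȟ^2: (0−0)−0=0 ⇒ 0

Ȟ^0 ≅ 0,  Ȟ^1 ≅ Z/2,  Ȟ^2 ≅ 0


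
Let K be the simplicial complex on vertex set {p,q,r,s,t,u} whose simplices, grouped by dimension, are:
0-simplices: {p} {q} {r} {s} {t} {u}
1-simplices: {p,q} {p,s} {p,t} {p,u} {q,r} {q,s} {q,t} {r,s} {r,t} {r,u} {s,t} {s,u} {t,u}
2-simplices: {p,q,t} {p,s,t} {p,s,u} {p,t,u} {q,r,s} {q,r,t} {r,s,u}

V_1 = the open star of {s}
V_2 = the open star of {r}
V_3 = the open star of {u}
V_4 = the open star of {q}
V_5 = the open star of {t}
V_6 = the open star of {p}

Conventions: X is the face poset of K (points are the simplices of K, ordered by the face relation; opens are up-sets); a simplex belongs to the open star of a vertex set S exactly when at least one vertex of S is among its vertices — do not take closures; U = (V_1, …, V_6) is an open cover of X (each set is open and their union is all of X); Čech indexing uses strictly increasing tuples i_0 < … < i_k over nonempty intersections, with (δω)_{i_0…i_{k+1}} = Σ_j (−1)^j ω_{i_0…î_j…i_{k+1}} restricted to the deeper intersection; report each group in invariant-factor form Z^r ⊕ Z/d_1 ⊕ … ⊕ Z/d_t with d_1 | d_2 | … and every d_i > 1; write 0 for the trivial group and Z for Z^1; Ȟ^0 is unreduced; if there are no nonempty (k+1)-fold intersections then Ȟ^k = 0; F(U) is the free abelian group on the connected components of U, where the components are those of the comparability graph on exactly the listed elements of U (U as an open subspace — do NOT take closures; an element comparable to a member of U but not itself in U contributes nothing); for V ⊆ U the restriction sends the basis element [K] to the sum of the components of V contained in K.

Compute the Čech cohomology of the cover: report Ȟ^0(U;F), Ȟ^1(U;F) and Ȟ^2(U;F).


nonempty intersections:
  V1={{s},{p,s},{q,s},{r,s},{s,t},{s,u},{p,s,t},{p,s,u},{q,r,s},{r,s,u}} V2={{r},{q,r},{r,s},{r,t},{r,u},{q,r,s},{q,r,t},{r,s,u}} V3={{u},{p,u},{r,u},{s,u},{t,u},{p,s,u},{p,t,u},{r,s,u}} V4={{q},{p,q},{q,r},{q,s},{q,t},{p,q,t},{q,r,s},{q,r,t}} V5={{t},{p,t},{q,t},{r,t},{s,t},{t,u},{p,q,t},{p,s,t},{p,t,u},{q,r,t}} V6={{p},{p,q},{p,s},{p,t},{p,u},{p,q,t},{p,s,t},{p,s,u},{p,t,u}}
  V12={{r,s},{q,r,s},{r,s,u}} V13={{s,u},{p,s,u},{r,s,u}} V14={{q,s},{q,r,s}} V15={{s,t},{p,s,t}} V16={{p,s},{p,s,t},{p,s,u}} V23={{r,u},{r,s,u}} V24={{q,r},{q,r,s},{q,r,t}} V25={{r,t},{q,r,t}} V35={{t,u},{p,t,u}} V36={{p,u},{p,s,u},{p,t,u}} V45={{q,t},{p,q,t},{q,r,t}} V46={{p,q},{p,q,t}} V56={{p,t},{p,q,t},{p,s,t},{p,t,u}}
  V123={{r,s,u}} V124={{q,r,s}} V136={{p,s,u}} V156={{p,s,t}} V245={{q,r,t}} V356={{p,t,u}} V456={{p,q,t}}
components per intersection:
  V1: {{s},{p,s},{q,s},{r,s},{s,t},{s,u},{p,s,t},{p,s,u},{q,r,s},{r,s,u}}
  V2: {{r},{q,r},{r,s},{r,t},{r,u},{q,r,s},{q,r,t},{r,s,u}}
  V3: {{u},{p,u},{r,u},{s,u},{t,u},{p,s,u},{p,t,u},{r,s,u}}
  V4: {{q},{p,q},{q,r},{q,s},{q,t},{p,q,t},{q,r,s},{q,r,t}}
  V5: {{t},{p,t},{q,t},{r,t},{s,t},{t,u},{p,q,t},{p,s,t},{p,t,u},{q,r,t}}
  V6: {{p},{p,q},{p,s},{p,t},{p,u},{p,q,t},{p,s,t},{p,s,u},{p,t,u}}
  V12: {{r,s},{q,r,s},{r,s,u}}
  V13: {{s,u},{p,s,u},{r,s,u}}
  V14: {{q,s},{q,r,s}}
  V15: {{s,t},{p,s,t}}
  V16: {{p,s},{p,s,t},{p,s,u}}
  V23: {{r,u},{r,s,u}}
  V24: {{q,r},{q,r,s},{q,r,t}}
  V25: {{r,t},{q,r,t}}
  V35: {{t,u},{p,t,u}}
  V36: {{p,u},{p,s,u},{p,t,u}}
  V45: {{q,t},{p,q,t},{q,r,t}}
  V46: {{p,q},{p,q,t}}
  V56: {{p,t},{p,q,t},{p,s,t},{p,t,u}}
  V123: {{r,s,u}}
  V124: {{q,r,s}}
  V136: {{p,s,u}}
  V156: {{p,s,t}}
  V245: {{q,r,t}}
  V356: {{p,t,u}}
  V456: {{p,q,t}}
C dims 6,13,7; δ0: rk 5, SNF 1^5; δ1: rk 7, SNF 1^7
Ȟ^0: (6−5)−0=1 ⇒ Z
Ȟ^1: (13−7)−5=1 ⇒ Z
Ȟ^2: (7−0)−7=0 ⇒ 0

Ȟ^0(U;F) ≅ Z, Ȟ^1(U;F) ≅ Z, Ȟ^2(U;F) ≅ 0


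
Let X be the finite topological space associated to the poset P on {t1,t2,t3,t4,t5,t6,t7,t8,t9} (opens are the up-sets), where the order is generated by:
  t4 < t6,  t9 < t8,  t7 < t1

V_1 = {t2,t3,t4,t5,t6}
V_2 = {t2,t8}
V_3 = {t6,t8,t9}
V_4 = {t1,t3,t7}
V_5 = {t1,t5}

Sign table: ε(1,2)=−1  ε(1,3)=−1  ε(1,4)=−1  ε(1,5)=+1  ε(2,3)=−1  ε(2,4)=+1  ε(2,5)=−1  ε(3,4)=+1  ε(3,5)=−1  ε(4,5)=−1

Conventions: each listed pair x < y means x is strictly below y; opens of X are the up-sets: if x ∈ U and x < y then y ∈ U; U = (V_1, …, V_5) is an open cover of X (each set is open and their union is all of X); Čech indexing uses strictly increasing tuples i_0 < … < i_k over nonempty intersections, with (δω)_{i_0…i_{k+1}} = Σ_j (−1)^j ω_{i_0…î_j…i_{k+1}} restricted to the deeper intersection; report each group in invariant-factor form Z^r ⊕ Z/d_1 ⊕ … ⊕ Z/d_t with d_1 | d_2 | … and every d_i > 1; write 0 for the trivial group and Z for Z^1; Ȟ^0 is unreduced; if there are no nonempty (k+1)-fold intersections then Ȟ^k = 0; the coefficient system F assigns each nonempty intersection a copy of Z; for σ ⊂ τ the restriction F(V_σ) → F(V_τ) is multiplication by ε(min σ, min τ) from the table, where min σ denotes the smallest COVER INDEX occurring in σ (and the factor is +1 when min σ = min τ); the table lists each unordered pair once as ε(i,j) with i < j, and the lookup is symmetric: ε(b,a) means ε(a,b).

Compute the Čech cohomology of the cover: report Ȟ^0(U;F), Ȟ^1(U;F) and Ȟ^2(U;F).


Ȟ^0(U;F) ≅ 0, Ȟ^1(U;F) ≅ Z ⊕ Z/2 and Ȟ^2(U;F) ≅ 0

nonempty overlaps:
  V12={t2} V13={t6} V14={t3} V15={t5} V23={t8} V45={t1}
C dims 5,6; δ0: rk 5, SNF 1^4·2
degree 0: 5−5−0 = 0 → Ȟ^0 ≅ 0
degree 1: 6−0−5 = 1 plus torsion [2] → Ȟ^1 ≅ Z ⊕ Z/2
degree 2: 0−0−0 = 0 → Ȟ^2 ≅ 0


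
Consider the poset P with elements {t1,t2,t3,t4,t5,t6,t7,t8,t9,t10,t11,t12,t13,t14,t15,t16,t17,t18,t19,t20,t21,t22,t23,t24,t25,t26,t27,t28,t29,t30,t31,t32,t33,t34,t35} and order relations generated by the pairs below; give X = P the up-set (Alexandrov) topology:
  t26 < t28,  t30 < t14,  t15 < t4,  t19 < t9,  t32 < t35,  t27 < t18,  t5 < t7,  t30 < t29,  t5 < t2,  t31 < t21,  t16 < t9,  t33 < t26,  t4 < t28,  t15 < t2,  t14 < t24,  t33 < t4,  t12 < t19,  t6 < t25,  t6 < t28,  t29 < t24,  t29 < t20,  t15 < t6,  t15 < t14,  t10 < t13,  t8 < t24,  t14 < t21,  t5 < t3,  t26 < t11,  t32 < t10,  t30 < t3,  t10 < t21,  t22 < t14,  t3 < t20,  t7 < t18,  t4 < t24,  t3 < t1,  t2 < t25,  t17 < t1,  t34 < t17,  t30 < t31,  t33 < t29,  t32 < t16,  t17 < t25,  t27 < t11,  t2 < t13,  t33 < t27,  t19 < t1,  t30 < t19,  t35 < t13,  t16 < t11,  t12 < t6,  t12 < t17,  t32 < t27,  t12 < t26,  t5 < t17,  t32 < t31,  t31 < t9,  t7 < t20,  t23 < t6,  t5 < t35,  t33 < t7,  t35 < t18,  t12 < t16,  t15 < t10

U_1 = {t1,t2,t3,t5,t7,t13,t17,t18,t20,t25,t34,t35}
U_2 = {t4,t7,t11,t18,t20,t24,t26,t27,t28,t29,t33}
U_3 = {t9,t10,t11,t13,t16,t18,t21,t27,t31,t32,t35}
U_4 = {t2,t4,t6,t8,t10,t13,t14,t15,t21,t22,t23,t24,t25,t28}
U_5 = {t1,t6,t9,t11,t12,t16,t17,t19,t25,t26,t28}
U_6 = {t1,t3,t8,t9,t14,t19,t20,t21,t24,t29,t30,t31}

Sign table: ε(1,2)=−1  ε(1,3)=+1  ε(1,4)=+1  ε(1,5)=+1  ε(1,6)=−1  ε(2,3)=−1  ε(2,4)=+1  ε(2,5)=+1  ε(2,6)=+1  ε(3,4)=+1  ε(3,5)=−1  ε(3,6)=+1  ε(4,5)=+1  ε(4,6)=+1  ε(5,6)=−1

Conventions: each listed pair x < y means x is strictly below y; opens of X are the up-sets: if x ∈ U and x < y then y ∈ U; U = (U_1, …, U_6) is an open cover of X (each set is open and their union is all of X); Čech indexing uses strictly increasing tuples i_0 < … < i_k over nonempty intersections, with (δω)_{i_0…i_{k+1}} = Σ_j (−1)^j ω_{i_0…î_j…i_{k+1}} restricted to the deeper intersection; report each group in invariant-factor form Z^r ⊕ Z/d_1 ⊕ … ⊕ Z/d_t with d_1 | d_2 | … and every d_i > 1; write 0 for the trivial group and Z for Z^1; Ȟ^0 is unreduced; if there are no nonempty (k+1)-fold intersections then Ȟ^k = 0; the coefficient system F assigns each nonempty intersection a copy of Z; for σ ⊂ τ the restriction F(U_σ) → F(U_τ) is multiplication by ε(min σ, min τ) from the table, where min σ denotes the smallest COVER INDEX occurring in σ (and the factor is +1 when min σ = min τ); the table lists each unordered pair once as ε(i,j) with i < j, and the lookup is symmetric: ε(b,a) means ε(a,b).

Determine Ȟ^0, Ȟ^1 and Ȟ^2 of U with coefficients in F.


nonempty intersections:
  U12={t7,t18,t20} U13={t13,t18,t35} U14={t2,t13,t25} U15={t1,t17,t25} U16={t1,t3,t20} U23={t11,t18,t27} U24={t4,t24,t28} U25={t11,t26,t28} U26={t20,t24,t29} U34={t10,t13,t21} U35={t9,t11,t16} U36={t9,t21,t31} U45={t6,t25,t28} U46={t8,t14,t21,t24} U56={t1,t9,t19}
  U123={t18} U126={t20} U134={t13} U145={t25} U156={t1} U235={t11} U245={t28} U246={t24} U346={t21} U356={t9}
C dims 6,15,10; δ0: rk 6, SNF 1^5·2; δ1: rk 9, SNF 1^9
Ȟ^0: (6−6)−0=0 ⇒ 0
Ȟ^1: (15−9)−6=0 plus torsion [2] ⇒ Z/2
Ȟ^2: (10−0)−9=1 ⇒ Z

Ȟ^0 = 0; Ȟ^1 = Z/2; Ȟ^2 = Z
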